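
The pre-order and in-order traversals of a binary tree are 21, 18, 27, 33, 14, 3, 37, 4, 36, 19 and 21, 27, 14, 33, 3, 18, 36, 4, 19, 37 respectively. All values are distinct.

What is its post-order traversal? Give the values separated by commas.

The first element of pre-order is the root; it splits in-order into left and right subtrees.
Root 21: left subtree has 0 nodes { }, right has 9 {27, 14, 33, 3, 18, 36, 4, 19, 37}.
  Root 18: left subtree has 4 nodes {27, 14, 33, 3}, right has 4 {36, 4, 19, 37}.
    Root 27: left subtree has 0 nodes { }, right has 3 {14, 33, 3}.
      Root 33: left subtree has 1 node {14}, right has 1 {3}.
    Root 37: left subtree has 3 nodes {36, 4, 19}, right has 0 { }.
      Root 4: left subtree has 1 node {36}, right has 1 {19}.

14, 3, 33, 27, 36, 19, 4, 37, 18, 21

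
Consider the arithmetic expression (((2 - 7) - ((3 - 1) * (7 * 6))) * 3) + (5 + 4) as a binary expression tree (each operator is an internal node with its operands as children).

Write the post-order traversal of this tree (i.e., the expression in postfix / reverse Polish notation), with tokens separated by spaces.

2 7 - 3 1 - 7 6 * * - 3 * 5 4 + +

Post-order on an expression tree gives postfix notation: for each operator, emit left operand, right operand, then the operator.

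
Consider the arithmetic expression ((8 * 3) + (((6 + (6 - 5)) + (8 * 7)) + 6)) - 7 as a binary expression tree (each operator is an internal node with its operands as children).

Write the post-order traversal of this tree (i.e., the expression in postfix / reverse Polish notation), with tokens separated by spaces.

8 3 * 6 6 5 - + 8 7 * + 6 + + 7 -

Post-order on an expression tree gives postfix notation: for each operator, emit left operand, right operand, then the operator.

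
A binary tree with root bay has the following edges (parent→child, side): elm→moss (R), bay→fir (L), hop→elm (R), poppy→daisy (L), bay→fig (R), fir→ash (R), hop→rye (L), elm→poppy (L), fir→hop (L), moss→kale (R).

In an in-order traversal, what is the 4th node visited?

In-order visits the left subtree, then the node, then the right subtree.
At bay: go left to fir.
  At fir: go left to hop.
    At hop: go left to rye.
      rye is a leaf — visit rye.
    Visit hop.
    At hop: go right to elm.
      At elm: go left to poppy.
        At poppy: go left to daisy.
          daisy is a leaf — visit daisy.
        Visit poppy.
        At poppy: no right child.
      Visit elm.
      At elm: go right to moss.
        At moss: no left child.
        Visit moss.
        At moss: go right to kale.
          kale is a leaf — visit kale.
  Visit fir.
  At fir: go right to ash.
    ash is a leaf — visit ash.
Visit bay.
At bay: go right to fig.
  fig is a leaf — visit fig.
Full in-order sequence: rye, hop, daisy, poppy, elm, moss, kale, fir, ash, bay, fig.

poppy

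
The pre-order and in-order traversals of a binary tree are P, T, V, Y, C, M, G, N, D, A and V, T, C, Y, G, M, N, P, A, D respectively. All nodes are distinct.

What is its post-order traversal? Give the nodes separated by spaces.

The first element of pre-order is the root; it splits in-order into left and right subtrees.
Root P: left subtree has 7 nodes {V, T, C, Y, G, M, N}, right has 2 {A, D}.
  Root T: left subtree has 1 node {V}, right has 5 {C, Y, G, M, N}.
    Root Y: left subtree has 1 node {C}, right has 3 {G, M, N}.
      Root M: left subtree has 1 node {G}, right has 1 {N}.
  Root D: left subtree has 1 node {A}, right has 0 { }.

V C G N M Y T A D P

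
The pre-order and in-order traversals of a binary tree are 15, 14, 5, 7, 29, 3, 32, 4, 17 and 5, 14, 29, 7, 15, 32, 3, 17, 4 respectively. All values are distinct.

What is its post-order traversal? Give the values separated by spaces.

5 29 7 14 32 17 4 3 15

The first element of pre-order is the root; it splits in-order into left and right subtrees.
Root 15: left subtree has 4 nodes {5, 14, 29, 7}, right has 4 {32, 3, 17, 4}.
  Root 14: left subtree has 1 node {5}, right has 2 {29, 7}.
    Root 7: left subtree has 1 node {29}, right has 0 { }.
  Root 3: left subtree has 1 node {32}, right has 2 {17, 4}.
    Root 4: left subtree has 1 node {17}, right has 0 { }.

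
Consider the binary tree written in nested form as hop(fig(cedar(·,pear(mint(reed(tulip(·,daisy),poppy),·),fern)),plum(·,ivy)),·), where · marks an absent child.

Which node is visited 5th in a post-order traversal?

Post-order visits the left subtree, then the right subtree, then the node.
At hop: go left to fig.
  At fig: go left to cedar.
    At cedar: no left child.
    At cedar: go right to pear.
      At pear: go left to mint.
        At mint: go left to reed.
          At reed: go left to tulip.
            At tulip: no left child.
            At tulip: go right to daisy.
              daisy is a leaf — visit daisy.
            Visit tulip.
          At reed: go right to poppy.
            poppy is a leaf — visit poppy.
          Visit reed.
        At mint: no right child.
        Visit mint.
      At pear: go right to fern.
        fern is a leaf — visit fern.
      Visit pear.
    Visit cedar.
  At fig: go right to plum.
    At plum: no left child.
    At plum: go right to ivy.
      ivy is a leaf — visit ivy.
    Visit plum.
  Visit fig.
At hop: no right child.
Visit hop.
Full post-order sequence: daisy, tulip, poppy, reed, mint, fern, pear, cedar, ivy, plum, fig, hop.

mint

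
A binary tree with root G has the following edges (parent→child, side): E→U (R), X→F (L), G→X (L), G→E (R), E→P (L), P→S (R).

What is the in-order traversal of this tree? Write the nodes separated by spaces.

F X G P S E U

In-order visits the left subtree, then the node, then the right subtree.
At G: go left to X.
  At X: go left to F.
    F is a leaf — visit F.
  Visit X.
  At X: no right child.
Visit G.
At G: go right to E.
  At E: go left to P.
    At P: no left child.
    Visit P.
    At P: go right to S.
      S is a leaf — visit S.
  Visit E.
  At E: go right to U.
    U is a leaf — visit U.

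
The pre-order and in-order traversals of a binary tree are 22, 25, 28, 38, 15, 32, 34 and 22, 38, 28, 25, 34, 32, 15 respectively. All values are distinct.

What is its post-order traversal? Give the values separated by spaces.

The first element of pre-order is the root; it splits in-order into left and right subtrees.
Root 22: left subtree has 0 nodes { }, right has 6 {38, 28, 25, 34, 32, 15}.
  Root 25: left subtree has 2 nodes {38, 28}, right has 3 {34, 32, 15}.
    Root 28: left subtree has 1 node {38}, right has 0 { }.
    Root 15: left subtree has 2 nodes {34, 32}, right has 0 { }.
      Root 32: left subtree has 1 node {34}, right has 0 { }.

38 28 34 32 15 25 22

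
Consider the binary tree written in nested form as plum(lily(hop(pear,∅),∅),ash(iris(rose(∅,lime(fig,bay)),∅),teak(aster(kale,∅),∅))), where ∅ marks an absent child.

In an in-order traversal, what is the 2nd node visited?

hop

In-order visits the left subtree, then the node, then the right subtree.
At plum: go left to lily.
  At lily: go left to hop.
    At hop: go left to pear.
      pear is a leaf — visit pear.
    Visit hop.
    At hop: no right child.
  Visit lily.
  At lily: no right child.
Visit plum.
At plum: go right to ash.
  At ash: go left to iris.
    At iris: go left to rose.
      At rose: no left child.
      Visit rose.
      At rose: go right to lime.
        At lime: go left to fig.
          fig is a leaf — visit fig.
        Visit lime.
        At lime: go right to bay.
          bay is a leaf — visit bay.
    Visit iris.
    At iris: no right child.
  Visit ash.
  At ash: go right to teak.
    At teak: go left to aster.
      At aster: go left to kale.
        kale is a leaf — visit kale.
      Visit aster.
      At aster: no right child.
    Visit teak.
    At teak: no right child.
Full in-order sequence: pear, hop, lily, plum, rose, fig, lime, bay, iris, ash, kale, aster, teak.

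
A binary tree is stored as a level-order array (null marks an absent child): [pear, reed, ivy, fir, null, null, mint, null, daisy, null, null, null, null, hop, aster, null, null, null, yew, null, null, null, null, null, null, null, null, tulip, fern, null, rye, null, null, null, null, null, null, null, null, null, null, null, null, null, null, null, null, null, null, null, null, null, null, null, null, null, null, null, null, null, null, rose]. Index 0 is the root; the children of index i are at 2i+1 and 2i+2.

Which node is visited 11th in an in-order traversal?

In-order visits the left subtree, then the node, then the right subtree.
At pear: go left to reed.
  At reed: go left to fir.
    At fir: no left child.
    Visit fir.
    At fir: go right to daisy.
      At daisy: no left child.
      Visit daisy.
      At daisy: go right to yew.
        yew is a leaf — visit yew.
  Visit reed.
  At reed: no right child.
Visit pear.
At pear: go right to ivy.
  At ivy: no left child.
  Visit ivy.
  At ivy: go right to mint.
    At mint: go left to hop.
      At hop: go left to tulip.
        tulip is a leaf — visit tulip.
      Visit hop.
      At hop: go right to fern.
        fern is a leaf — visit fern.
    Visit mint.
    At mint: go right to aster.
      At aster: no left child.
      Visit aster.
      At aster: go right to rye.
        At rye: go left to rose.
          rose is a leaf — visit rose.
        Visit rye.
        At rye: no right child.
Full in-order sequence: fir, daisy, yew, reed, pear, ivy, tulip, hop, fern, mint, aster, rose, rye.

aster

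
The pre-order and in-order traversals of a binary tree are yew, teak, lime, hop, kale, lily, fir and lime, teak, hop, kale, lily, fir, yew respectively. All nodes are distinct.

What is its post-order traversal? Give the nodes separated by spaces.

The first element of pre-order is the root; it splits in-order into left and right subtrees.
Root yew: left subtree has 6 nodes {lime, teak, hop, kale, lily, fir}, right has 0 { }.
  Root teak: left subtree has 1 node {lime}, right has 4 {hop, kale, lily, fir}.
    Root hop: left subtree has 0 nodes { }, right has 3 {kale, lily, fir}.
      Root kale: left subtree has 0 nodes { }, right has 2 {lily, fir}.
        Root lily: left subtree has 0 nodes { }, right has 1 {fir}.

lime fir lily kale hop teak yew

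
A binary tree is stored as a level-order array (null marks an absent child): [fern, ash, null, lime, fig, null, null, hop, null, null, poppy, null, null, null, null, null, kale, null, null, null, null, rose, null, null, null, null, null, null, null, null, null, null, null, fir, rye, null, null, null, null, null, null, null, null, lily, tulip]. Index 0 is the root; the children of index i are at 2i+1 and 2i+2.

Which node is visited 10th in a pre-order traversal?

rose

Pre-order visits the node, then its left subtree, then its right subtree.
Visit fern.
At fern: go left to ash.
  Visit ash.
  At ash: go left to lime.
    Visit lime.
    At lime: go left to hop.
      Visit hop.
      At hop: no left child.
      At hop: go right to kale.
        Visit kale.
        At kale: go left to fir.
          fir is a leaf — visit fir.
        At kale: go right to rye.
          rye is a leaf — visit rye.
    At lime: no right child.
  At ash: go right to fig.
    Visit fig.
    At fig: no left child.
    At fig: go right to poppy.
      Visit poppy.
      At poppy: go left to rose.
        Visit rose.
        At rose: go left to lily.
          lily is a leaf — visit lily.
        At rose: go right to tulip.
          tulip is a leaf — visit tulip.
      At poppy: no right child.
At fern: no right child.
Full pre-order sequence: fern, ash, lime, hop, kale, fir, rye, fig, poppy, rose, lily, tulip.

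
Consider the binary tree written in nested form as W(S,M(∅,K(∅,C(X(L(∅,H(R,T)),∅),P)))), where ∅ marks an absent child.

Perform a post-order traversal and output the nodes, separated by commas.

S, R, T, H, L, X, P, C, K, M, W

Post-order visits the left subtree, then the right subtree, then the node.
At W: go left to S.
  S is a leaf — visit S.
At W: go right to M.
  At M: no left child.
  At M: go right to K.
    At K: no left child.
    At K: go right to C.
      At C: go left to X.
        At X: go left to L.
          At L: no left child.
          At L: go right to H.
            At H: go left to R.
              R is a leaf — visit R.
            At H: go right to T.
              T is a leaf — visit T.
            Visit H.
          Visit L.
        At X: no right child.
        Visit X.
      At C: go right to P.
        P is a leaf — visit P.
      Visit C.
    Visit K.
  Visit M.
Visit W.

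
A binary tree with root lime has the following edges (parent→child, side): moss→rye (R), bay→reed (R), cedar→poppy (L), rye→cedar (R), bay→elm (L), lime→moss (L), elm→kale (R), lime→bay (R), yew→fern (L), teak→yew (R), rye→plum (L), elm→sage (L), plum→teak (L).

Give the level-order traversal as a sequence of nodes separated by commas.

lime, moss, bay, rye, elm, reed, plum, cedar, sage, kale, teak, poppy, yew, fern

Level-order visits nodes level by level from the root, left to right within each level.
Level 0: lime
Level 1: moss, bay
Level 2: rye, elm, reed
Level 3: plum, cedar, sage, kale
Level 4: teak, poppy
Level 5: yew
Level 6: fern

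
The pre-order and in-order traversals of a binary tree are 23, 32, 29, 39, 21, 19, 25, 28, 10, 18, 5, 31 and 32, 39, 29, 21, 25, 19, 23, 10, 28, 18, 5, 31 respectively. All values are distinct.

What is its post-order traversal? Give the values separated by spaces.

The first element of pre-order is the root; it splits in-order into left and right subtrees.
Root 23: left subtree has 6 nodes {32, 39, 29, 21, 25, 19}, right has 5 {10, 28, 18, 5, 31}.
  Root 32: left subtree has 0 nodes { }, right has 5 {39, 29, 21, 25, 19}.
    Root 29: left subtree has 1 node {39}, right has 3 {21, 25, 19}.
      Root 21: left subtree has 0 nodes { }, right has 2 {25, 19}.
        Root 19: left subtree has 1 node {25}, right has 0 { }.
  Root 28: left subtree has 1 node {10}, right has 3 {18, 5, 31}.
    Root 18: left subtree has 0 nodes { }, right has 2 {5, 31}.
      Root 5: left subtree has 0 nodes { }, right has 1 {31}.

39 25 19 21 29 32 10 31 5 18 28 23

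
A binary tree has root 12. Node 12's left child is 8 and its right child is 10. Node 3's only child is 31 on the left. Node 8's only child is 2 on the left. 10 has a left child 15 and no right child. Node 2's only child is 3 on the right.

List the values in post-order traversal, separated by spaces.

Post-order visits the left subtree, then the right subtree, then the node.
At 12: go left to 8.
  At 8: go left to 2.
    At 2: no left child.
    At 2: go right to 3.
      At 3: go left to 31.
        31 is a leaf — visit 31.
      At 3: no right child.
      Visit 3.
    Visit 2.
  At 8: no right child.
  Visit 8.
At 12: go right to 10.
  At 10: go left to 15.
    15 is a leaf — visit 15.
  At 10: no right child.
  Visit 10.
Visit 12.

31 3 2 8 15 10 12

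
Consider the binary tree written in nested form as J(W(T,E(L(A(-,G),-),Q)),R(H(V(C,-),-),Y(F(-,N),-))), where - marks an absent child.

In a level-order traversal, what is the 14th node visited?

Level-order visits nodes level by level from the root, left to right within each level.
Level 0: J
Level 1: W, R
Level 2: T, E, H, Y
Level 3: L, Q, V, F
Level 4: A, C, N
Level 5: G
Full level-order sequence: J, W, R, T, E, H, Y, L, Q, V, F, A, C, N, G.

N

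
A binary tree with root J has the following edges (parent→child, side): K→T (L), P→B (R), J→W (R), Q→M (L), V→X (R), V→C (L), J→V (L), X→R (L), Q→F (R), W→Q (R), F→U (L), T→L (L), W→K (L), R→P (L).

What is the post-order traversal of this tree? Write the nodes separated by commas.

Post-order visits the left subtree, then the right subtree, then the node.
At J: go left to V.
  At V: go left to C.
    C is a leaf — visit C.
  At V: go right to X.
    At X: go left to R.
      At R: go left to P.
        At P: no left child.
        At P: go right to B.
          B is a leaf — visit B.
        Visit P.
      At R: no right child.
      Visit R.
    At X: no right child.
    Visit X.
  Visit V.
At J: go right to W.
  At W: go left to K.
    At K: go left to T.
      At T: go left to L.
        L is a leaf — visit L.
      At T: no right child.
      Visit T.
    At K: no right child.
    Visit K.
  At W: go right to Q.
    At Q: go left to M.
      M is a leaf — visit M.
    At Q: go right to F.
      At F: go left to U.
        U is a leaf — visit U.
      At F: no right child.
      Visit F.
    Visit Q.
  Visit W.
Visit J.

C, B, P, R, X, V, L, T, K, M, U, F, Q, W, J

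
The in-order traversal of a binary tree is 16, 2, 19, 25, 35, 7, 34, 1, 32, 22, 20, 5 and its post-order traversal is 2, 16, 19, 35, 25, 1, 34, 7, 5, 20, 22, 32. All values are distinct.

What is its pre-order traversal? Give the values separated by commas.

The last element of post-order is the root; it splits in-order into left and right subtrees.
Root 32: left subtree has 8 nodes {16, 2, 19, 25, 35, 7, 34, 1}, right has 3 {22, 20, 5}.
  Root 7: left subtree has 5 nodes {16, 2, 19, 25, 35}, right has 2 {34, 1}.
    Root 25: left subtree has 3 nodes {16, 2, 19}, right has 1 {35}.
      Root 19: left subtree has 2 nodes {16, 2}, right has 0 { }.
        Root 16: left subtree has 0 nodes { }, right has 1 {2}.
    Root 34: left subtree has 0 nodes { }, right has 1 {1}.
  Root 22: left subtree has 0 nodes { }, right has 2 {20, 5}.
    Root 20: left subtree has 0 nodes { }, right has 1 {5}.

32, 7, 25, 19, 16, 2, 35, 34, 1, 22, 20, 5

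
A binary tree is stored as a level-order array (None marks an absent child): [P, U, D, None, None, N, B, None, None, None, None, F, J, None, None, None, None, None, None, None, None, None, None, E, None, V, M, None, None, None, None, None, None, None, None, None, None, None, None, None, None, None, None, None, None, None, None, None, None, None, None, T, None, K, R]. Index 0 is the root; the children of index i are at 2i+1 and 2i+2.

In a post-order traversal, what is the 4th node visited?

T

Post-order visits the left subtree, then the right subtree, then the node.
At P: go left to U.
  U is a leaf — visit U.
At P: go right to D.
  At D: go left to N.
    At N: go left to F.
      At F: go left to E.
        E is a leaf — visit E.
      At F: no right child.
      Visit F.
    At N: go right to J.
      At J: go left to V.
        At V: go left to T.
          T is a leaf — visit T.
        At V: no right child.
        Visit V.
      At J: go right to M.
        At M: go left to K.
          K is a leaf — visit K.
        At M: go right to R.
          R is a leaf — visit R.
        Visit M.
      Visit J.
    Visit N.
  At D: go right to B.
    B is a leaf — visit B.
  Visit D.
Visit P.
Full post-order sequence: U, E, F, T, V, K, R, M, J, N, B, D, P.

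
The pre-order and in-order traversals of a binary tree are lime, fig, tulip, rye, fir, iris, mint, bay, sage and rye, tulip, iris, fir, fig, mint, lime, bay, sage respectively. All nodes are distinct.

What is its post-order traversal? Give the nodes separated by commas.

rye, iris, fir, tulip, mint, fig, sage, bay, lime

The first element of pre-order is the root; it splits in-order into left and right subtrees.
Root lime: left subtree has 6 nodes {rye, tulip, iris, fir, fig, mint}, right has 2 {bay, sage}.
  Root fig: left subtree has 4 nodes {rye, tulip, iris, fir}, right has 1 {mint}.
    Root tulip: left subtree has 1 node {rye}, right has 2 {iris, fir}.
      Root fir: left subtree has 1 node {iris}, right has 0 { }.
  Root bay: left subtree has 0 nodes { }, right has 1 {sage}.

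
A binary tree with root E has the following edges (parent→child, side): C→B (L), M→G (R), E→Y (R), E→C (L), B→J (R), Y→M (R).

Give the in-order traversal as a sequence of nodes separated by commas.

In-order visits the left subtree, then the node, then the right subtree.
At E: go left to C.
  At C: go left to B.
    At B: no left child.
    Visit B.
    At B: go right to J.
      J is a leaf — visit J.
  Visit C.
  At C: no right child.
Visit E.
At E: go right to Y.
  At Y: no left child.
  Visit Y.
  At Y: go right to M.
    At M: no left child.
    Visit M.
    At M: go right to G.
      G is a leaf — visit G.

B, J, C, E, Y, M, G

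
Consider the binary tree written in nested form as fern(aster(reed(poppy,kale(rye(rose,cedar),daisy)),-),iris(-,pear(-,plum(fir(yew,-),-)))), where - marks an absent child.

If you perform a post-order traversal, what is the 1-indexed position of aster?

Post-order visits the left subtree, then the right subtree, then the node.
At fern: go left to aster.
  At aster: go left to reed.
    At reed: go left to poppy.
      poppy is a leaf — visit poppy.
    At reed: go right to kale.
      At kale: go left to rye.
        At rye: go left to rose.
          rose is a leaf — visit rose.
        At rye: go right to cedar.
          cedar is a leaf — visit cedar.
        Visit rye.
      At kale: go right to daisy.
        daisy is a leaf — visit daisy.
      Visit kale.
    Visit reed.
  At aster: no right child.
  Visit aster.
At fern: go right to iris.
  At iris: no left child.
  At iris: go right to pear.
    At pear: no left child.
    At pear: go right to plum.
      At plum: go left to fir.
        At fir: go left to yew.
          yew is a leaf — visit yew.
        At fir: no right child.
        Visit fir.
      At plum: no right child.
      Visit plum.
    Visit pear.
  Visit iris.
Visit fern.
Full post-order sequence: poppy, rose, cedar, rye, daisy, kale, reed, aster, yew, fir, plum, pear, iris, fern.

8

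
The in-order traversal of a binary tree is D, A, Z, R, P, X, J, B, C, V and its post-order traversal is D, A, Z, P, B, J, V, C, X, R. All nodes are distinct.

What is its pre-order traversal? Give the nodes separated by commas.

The last element of post-order is the root; it splits in-order into left and right subtrees.
Root R: left subtree has 3 nodes {D, A, Z}, right has 6 {P, X, J, B, C, V}.
  Root Z: left subtree has 2 nodes {D, A}, right has 0 { }.
    Root A: left subtree has 1 node {D}, right has 0 { }.
  Root X: left subtree has 1 node {P}, right has 4 {J, B, C, V}.
    Root C: left subtree has 2 nodes {J, B}, right has 1 {V}.
      Root J: left subtree has 0 nodes { }, right has 1 {B}.

R, Z, A, D, X, P, C, J, B, V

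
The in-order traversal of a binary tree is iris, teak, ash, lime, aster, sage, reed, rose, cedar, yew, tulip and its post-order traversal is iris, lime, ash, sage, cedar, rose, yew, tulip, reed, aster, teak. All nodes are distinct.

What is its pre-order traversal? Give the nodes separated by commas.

The last element of post-order is the root; it splits in-order into left and right subtrees.
Root teak: left subtree has 1 node {iris}, right has 9 {ash, lime, aster, sage, reed, rose, cedar, yew, tulip}.
  Root aster: left subtree has 2 nodes {ash, lime}, right has 6 {sage, reed, rose, cedar, yew, tulip}.
    Root ash: left subtree has 0 nodes { }, right has 1 {lime}.
    Root reed: left subtree has 1 node {sage}, right has 4 {rose, cedar, yew, tulip}.
      Root tulip: left subtree has 3 nodes {rose, cedar, yew}, right has 0 { }.
        Root yew: left subtree has 2 nodes {rose, cedar}, right has 0 { }.
          Root rose: left subtree has 0 nodes { }, right has 1 {cedar}.

teak, iris, aster, ash, lime, reed, sage, tulip, yew, rose, cedar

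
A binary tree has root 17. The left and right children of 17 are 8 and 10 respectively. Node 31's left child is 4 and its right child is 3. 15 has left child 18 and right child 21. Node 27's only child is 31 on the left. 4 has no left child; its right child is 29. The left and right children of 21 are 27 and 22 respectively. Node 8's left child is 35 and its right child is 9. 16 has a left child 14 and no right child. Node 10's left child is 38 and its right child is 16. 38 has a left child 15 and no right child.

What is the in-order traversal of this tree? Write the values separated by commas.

In-order visits the left subtree, then the node, then the right subtree.
At 17: go left to 8.
  At 8: go left to 35.
    35 is a leaf — visit 35.
  Visit 8.
  At 8: go right to 9.
    9 is a leaf — visit 9.
Visit 17.
At 17: go right to 10.
  At 10: go left to 38.
    At 38: go left to 15.
      At 15: go left to 18.
        18 is a leaf — visit 18.
      Visit 15.
      At 15: go right to 21.
        At 21: go left to 27.
          At 27: go left to 31.
            At 31: go left to 4.
              At 4: no left child.
              Visit 4.
              At 4: go right to 29.
                29 is a leaf — visit 29.
            Visit 31.
            At 31: go right to 3.
              3 is a leaf — visit 3.
          Visit 27.
          At 27: no right child.
        Visit 21.
        At 21: go right to 22.
          22 is a leaf — visit 22.
    Visit 38.
    At 38: no right child.
  Visit 10.
  At 10: go right to 16.
    At 16: go left to 14.
      14 is a leaf — visit 14.
    Visit 16.
    At 16: no right child.

35, 8, 9, 17, 18, 15, 4, 29, 31, 3, 27, 21, 22, 38, 10, 14, 16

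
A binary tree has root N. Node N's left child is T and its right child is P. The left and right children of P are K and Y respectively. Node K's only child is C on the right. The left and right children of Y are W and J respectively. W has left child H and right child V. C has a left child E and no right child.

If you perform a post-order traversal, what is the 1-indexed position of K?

Post-order visits the left subtree, then the right subtree, then the node.
At N: go left to T.
  T is a leaf — visit T.
At N: go right to P.
  At P: go left to K.
    At K: no left child.
    At K: go right to C.
      At C: go left to E.
        E is a leaf — visit E.
      At C: no right child.
      Visit C.
    Visit K.
  At P: go right to Y.
    At Y: go left to W.
      At W: go left to H.
        H is a leaf — visit H.
      At W: go right to V.
        V is a leaf — visit V.
      Visit W.
    At Y: go right to J.
      J is a leaf — visit J.
    Visit Y.
  Visit P.
Visit N.
Full post-order sequence: T, E, C, K, H, V, W, J, Y, P, N.

4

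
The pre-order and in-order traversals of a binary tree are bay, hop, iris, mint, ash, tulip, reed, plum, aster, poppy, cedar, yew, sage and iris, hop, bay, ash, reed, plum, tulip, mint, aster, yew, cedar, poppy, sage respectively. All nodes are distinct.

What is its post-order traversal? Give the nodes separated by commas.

iris, hop, plum, reed, tulip, ash, yew, cedar, sage, poppy, aster, mint, bay

The first element of pre-order is the root; it splits in-order into left and right subtrees.
Root bay: left subtree has 2 nodes {iris, hop}, right has 10 {ash, reed, plum, tulip, mint, aster, yew, cedar, poppy, sage}.
  Root hop: left subtree has 1 node {iris}, right has 0 { }.
  Root mint: left subtree has 4 nodes {ash, reed, plum, tulip}, right has 5 {aster, yew, cedar, poppy, sage}.
    Root ash: left subtree has 0 nodes { }, right has 3 {reed, plum, tulip}.
      Root tulip: left subtree has 2 nodes {reed, plum}, right has 0 { }.
        Root reed: left subtree has 0 nodes { }, right has 1 {plum}.
    Root aster: left subtree has 0 nodes { }, right has 4 {yew, cedar, poppy, sage}.
      Root poppy: left subtree has 2 nodes {yew, cedar}, right has 1 {sage}.
        Root cedar: left subtree has 1 node {yew}, right has 0 { }.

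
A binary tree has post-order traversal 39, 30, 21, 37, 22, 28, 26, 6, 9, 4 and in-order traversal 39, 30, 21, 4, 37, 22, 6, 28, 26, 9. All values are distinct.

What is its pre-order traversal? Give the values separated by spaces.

The last element of post-order is the root; it splits in-order into left and right subtrees.
Root 4: left subtree has 3 nodes {39, 30, 21}, right has 6 {37, 22, 6, 28, 26, 9}.
  Root 21: left subtree has 2 nodes {39, 30}, right has 0 { }.
    Root 30: left subtree has 1 node {39}, right has 0 { }.
  Root 9: left subtree has 5 nodes {37, 22, 6, 28, 26}, right has 0 { }.
    Root 6: left subtree has 2 nodes {37, 22}, right has 2 {28, 26}.
      Root 22: left subtree has 1 node {37}, right has 0 { }.
      Root 26: left subtree has 1 node {28}, right has 0 { }.

4 21 30 39 9 6 22 37 26 28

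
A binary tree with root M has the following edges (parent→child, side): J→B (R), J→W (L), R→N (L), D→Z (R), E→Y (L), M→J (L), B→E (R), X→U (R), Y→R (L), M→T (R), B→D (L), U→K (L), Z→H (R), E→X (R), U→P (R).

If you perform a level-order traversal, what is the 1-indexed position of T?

Level-order visits nodes level by level from the root, left to right within each level.
Level 0: M
Level 1: J, T
Level 2: W, B
Level 3: D, E
Level 4: Z, Y, X
Level 5: H, R, U
Level 6: N, K, P
Full level-order sequence: M, J, T, W, B, D, E, Z, Y, X, H, R, U, N, K, P.

3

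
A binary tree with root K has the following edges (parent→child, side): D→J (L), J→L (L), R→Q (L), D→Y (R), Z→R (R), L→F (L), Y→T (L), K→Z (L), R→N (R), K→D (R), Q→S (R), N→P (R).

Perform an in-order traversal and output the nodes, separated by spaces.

Z Q S R N P K F L J D T Y

In-order visits the left subtree, then the node, then the right subtree.
At K: go left to Z.
  At Z: no left child.
  Visit Z.
  At Z: go right to R.
    At R: go left to Q.
      At Q: no left child.
      Visit Q.
      At Q: go right to S.
        S is a leaf — visit S.
    Visit R.
    At R: go right to N.
      At N: no left child.
      Visit N.
      At N: go right to P.
        P is a leaf — visit P.
Visit K.
At K: go right to D.
  At D: go left to J.
    At J: go left to L.
      At L: go left to F.
        F is a leaf — visit F.
      Visit L.
      At L: no right child.
    Visit J.
    At J: no right child.
  Visit D.
  At D: go right to Y.
    At Y: go left to T.
      T is a leaf — visit T.
    Visit Y.
    At Y: no right child.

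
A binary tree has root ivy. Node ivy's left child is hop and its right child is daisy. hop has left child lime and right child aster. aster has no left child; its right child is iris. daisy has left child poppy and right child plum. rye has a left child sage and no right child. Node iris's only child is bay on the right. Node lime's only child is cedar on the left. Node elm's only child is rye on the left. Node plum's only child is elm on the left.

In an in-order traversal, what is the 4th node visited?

aster

In-order visits the left subtree, then the node, then the right subtree.
At ivy: go left to hop.
  At hop: go left to lime.
    At lime: go left to cedar.
      cedar is a leaf — visit cedar.
    Visit lime.
    At lime: no right child.
  Visit hop.
  At hop: go right to aster.
    At aster: no left child.
    Visit aster.
    At aster: go right to iris.
      At iris: no left child.
      Visit iris.
      At iris: go right to bay.
        bay is a leaf — visit bay.
Visit ivy.
At ivy: go right to daisy.
  At daisy: go left to poppy.
    poppy is a leaf — visit poppy.
  Visit daisy.
  At daisy: go right to plum.
    At plum: go left to elm.
      At elm: go left to rye.
        At rye: go left to sage.
          sage is a leaf — visit sage.
        Visit rye.
        At rye: no right child.
      Visit elm.
      At elm: no right child.
    Visit plum.
    At plum: no right child.
Full in-order sequence: cedar, lime, hop, aster, iris, bay, ivy, poppy, daisy, sage, rye, elm, plum.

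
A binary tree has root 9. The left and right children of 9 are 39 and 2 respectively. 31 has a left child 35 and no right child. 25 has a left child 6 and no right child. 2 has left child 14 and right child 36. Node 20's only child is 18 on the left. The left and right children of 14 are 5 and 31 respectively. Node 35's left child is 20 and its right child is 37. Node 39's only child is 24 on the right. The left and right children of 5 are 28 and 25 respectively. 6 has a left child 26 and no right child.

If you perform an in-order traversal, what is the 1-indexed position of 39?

1

In-order visits the left subtree, then the node, then the right subtree.
At 9: go left to 39.
  At 39: no left child.
  Visit 39.
  At 39: go right to 24.
    24 is a leaf — visit 24.
Visit 9.
At 9: go right to 2.
  At 2: go left to 14.
    At 14: go left to 5.
      At 5: go left to 28.
        28 is a leaf — visit 28.
      Visit 5.
      At 5: go right to 25.
        At 25: go left to 6.
          At 6: go left to 26.
            26 is a leaf — visit 26.
          Visit 6.
          At 6: no right child.
        Visit 25.
        At 25: no right child.
    Visit 14.
    At 14: go right to 31.
      At 31: go left to 35.
        At 35: go left to 20.
          At 20: go left to 18.
            18 is a leaf — visit 18.
          Visit 20.
          At 20: no right child.
        Visit 35.
        At 35: go right to 37.
          37 is a leaf — visit 37.
      Visit 31.
      At 31: no right child.
  Visit 2.
  At 2: go right to 36.
    36 is a leaf — visit 36.
Full in-order sequence: 39, 24, 9, 28, 5, 26, 6, 25, 14, 18, 20, 35, 37, 31, 2, 36.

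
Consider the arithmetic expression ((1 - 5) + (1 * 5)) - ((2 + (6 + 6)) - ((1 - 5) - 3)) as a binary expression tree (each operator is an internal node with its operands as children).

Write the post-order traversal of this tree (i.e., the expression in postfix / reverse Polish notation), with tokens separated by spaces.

1 5 - 1 5 * + 2 6 6 + + 1 5 - 3 - - -

Post-order on an expression tree gives postfix notation: for each operator, emit left operand, right operand, then the operator.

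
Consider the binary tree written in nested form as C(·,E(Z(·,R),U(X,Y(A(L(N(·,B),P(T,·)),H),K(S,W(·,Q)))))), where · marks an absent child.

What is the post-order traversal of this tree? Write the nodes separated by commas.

Post-order visits the left subtree, then the right subtree, then the node.
At C: no left child.
At C: go right to E.
  At E: go left to Z.
    At Z: no left child.
    At Z: go right to R.
      R is a leaf — visit R.
    Visit Z.
  At E: go right to U.
    At U: go left to X.
      X is a leaf — visit X.
    At U: go right to Y.
      At Y: go left to A.
        At A: go left to L.
          At L: go left to N.
            At N: no left child.
            At N: go right to B.
              B is a leaf — visit B.
            Visit N.
          At L: go right to P.
            At P: go left to T.
              T is a leaf — visit T.
            At P: no right child.
            Visit P.
          Visit L.
        At A: go right to H.
          H is a leaf — visit H.
        Visit A.
      At Y: go right to K.
        At K: go left to S.
          S is a leaf — visit S.
        At K: go right to W.
          At W: no left child.
          At W: go right to Q.
            Q is a leaf — visit Q.
          Visit W.
        Visit K.
      Visit Y.
    Visit U.
  Visit E.
Visit C.

R, Z, X, B, N, T, P, L, H, A, S, Q, W, K, Y, U, E, C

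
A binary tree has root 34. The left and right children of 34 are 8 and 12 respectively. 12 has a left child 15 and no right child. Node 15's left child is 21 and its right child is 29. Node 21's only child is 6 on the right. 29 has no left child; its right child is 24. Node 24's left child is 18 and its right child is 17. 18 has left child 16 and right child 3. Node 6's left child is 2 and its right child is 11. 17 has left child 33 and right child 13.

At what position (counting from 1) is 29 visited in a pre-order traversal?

9

Pre-order visits the node, then its left subtree, then its right subtree.
Visit 34.
At 34: go left to 8.
  8 is a leaf — visit 8.
At 34: go right to 12.
  Visit 12.
  At 12: go left to 15.
    Visit 15.
    At 15: go left to 21.
      Visit 21.
      At 21: no left child.
      At 21: go right to 6.
        Visit 6.
        At 6: go left to 2.
          2 is a leaf — visit 2.
        At 6: go right to 11.
          11 is a leaf — visit 11.
    At 15: go right to 29.
      Visit 29.
      At 29: no left child.
      At 29: go right to 24.
        Visit 24.
        At 24: go left to 18.
          Visit 18.
          At 18: go left to 16.
            16 is a leaf — visit 16.
          At 18: go right to 3.
            3 is a leaf — visit 3.
        At 24: go right to 17.
          Visit 17.
          At 17: go left to 33.
            33 is a leaf — visit 33.
          At 17: go right to 13.
            13 is a leaf — visit 13.
  At 12: no right child.
Full pre-order sequence: 34, 8, 12, 15, 21, 6, 2, 11, 29, 24, 18, 16, 3, 17, 33, 13.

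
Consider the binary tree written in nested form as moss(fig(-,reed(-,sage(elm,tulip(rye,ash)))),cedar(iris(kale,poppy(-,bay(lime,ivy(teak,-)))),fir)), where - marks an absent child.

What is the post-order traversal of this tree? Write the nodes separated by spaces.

Post-order visits the left subtree, then the right subtree, then the node.
At moss: go left to fig.
  At fig: no left child.
  At fig: go right to reed.
    At reed: no left child.
    At reed: go right to sage.
      At sage: go left to elm.
        elm is a leaf — visit elm.
      At sage: go right to tulip.
        At tulip: go left to rye.
          rye is a leaf — visit rye.
        At tulip: go right to ash.
          ash is a leaf — visit ash.
        Visit tulip.
      Visit sage.
    Visit reed.
  Visit fig.
At moss: go right to cedar.
  At cedar: go left to iris.
    At iris: go left to kale.
      kale is a leaf — visit kale.
    At iris: go right to poppy.
      At poppy: no left child.
      At poppy: go right to bay.
        At bay: go left to lime.
          lime is a leaf — visit lime.
        At bay: go right to ivy.
          At ivy: go left to teak.
            teak is a leaf — visit teak.
          At ivy: no right child.
          Visit ivy.
        Visit bay.
      Visit poppy.
    Visit iris.
  At cedar: go right to fir.
    fir is a leaf — visit fir.
  Visit cedar.
Visit moss.

elm rye ash tulip sage reed fig kale lime teak ivy bay poppy iris fir cedar moss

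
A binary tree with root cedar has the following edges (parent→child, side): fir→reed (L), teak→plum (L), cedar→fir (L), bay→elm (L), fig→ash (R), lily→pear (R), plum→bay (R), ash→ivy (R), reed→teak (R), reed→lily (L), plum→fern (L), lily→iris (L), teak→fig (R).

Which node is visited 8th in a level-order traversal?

Level-order visits nodes level by level from the root, left to right within each level.
Level 0: cedar
Level 1: fir
Level 2: reed
Level 3: lily, teak
Level 4: iris, pear, plum, fig
Level 5: fern, bay, ash
Level 6: elm, ivy
Full level-order sequence: cedar, fir, reed, lily, teak, iris, pear, plum, fig, fern, bay, ash, elm, ivy.

plum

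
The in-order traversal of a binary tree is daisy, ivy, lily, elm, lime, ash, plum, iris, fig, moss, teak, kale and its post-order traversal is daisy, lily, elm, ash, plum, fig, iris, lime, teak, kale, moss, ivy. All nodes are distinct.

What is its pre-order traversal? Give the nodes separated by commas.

The last element of post-order is the root; it splits in-order into left and right subtrees.
Root ivy: left subtree has 1 node {daisy}, right has 10 {lily, elm, lime, ash, plum, iris, fig, moss, teak, kale}.
  Root moss: left subtree has 7 nodes {lily, elm, lime, ash, plum, iris, fig}, right has 2 {teak, kale}.
    Root lime: left subtree has 2 nodes {lily, elm}, right has 4 {ash, plum, iris, fig}.
      Root elm: left subtree has 1 node {lily}, right has 0 { }.
      Root iris: left subtree has 2 nodes {ash, plum}, right has 1 {fig}.
        Root plum: left subtree has 1 node {ash}, right has 0 { }.
    Root kale: left subtree has 1 node {teak}, right has 0 { }.

ivy, daisy, moss, lime, elm, lily, iris, plum, ash, fig, kale, teak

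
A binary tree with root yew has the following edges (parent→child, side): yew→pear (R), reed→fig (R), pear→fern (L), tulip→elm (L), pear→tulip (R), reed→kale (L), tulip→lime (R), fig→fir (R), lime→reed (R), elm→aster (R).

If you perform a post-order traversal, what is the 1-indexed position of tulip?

9

Post-order visits the left subtree, then the right subtree, then the node.
At yew: no left child.
At yew: go right to pear.
  At pear: go left to fern.
    fern is a leaf — visit fern.
  At pear: go right to tulip.
    At tulip: go left to elm.
      At elm: no left child.
      At elm: go right to aster.
        aster is a leaf — visit aster.
      Visit elm.
    At tulip: go right to lime.
      At lime: no left child.
      At lime: go right to reed.
        At reed: go left to kale.
          kale is a leaf — visit kale.
        At reed: go right to fig.
          At fig: no left child.
          At fig: go right to fir.
            fir is a leaf — visit fir.
          Visit fig.
        Visit reed.
      Visit lime.
    Visit tulip.
  Visit pear.
Visit yew.
Full post-order sequence: fern, aster, elm, kale, fir, fig, reed, lime, tulip, pear, yew.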